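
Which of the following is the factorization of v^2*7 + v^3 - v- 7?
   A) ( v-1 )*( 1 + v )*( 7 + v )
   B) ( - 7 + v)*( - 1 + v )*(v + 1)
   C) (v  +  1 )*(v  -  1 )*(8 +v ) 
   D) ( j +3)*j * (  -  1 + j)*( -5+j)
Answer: A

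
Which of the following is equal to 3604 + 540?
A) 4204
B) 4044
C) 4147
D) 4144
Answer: D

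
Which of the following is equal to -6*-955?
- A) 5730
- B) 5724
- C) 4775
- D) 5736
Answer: A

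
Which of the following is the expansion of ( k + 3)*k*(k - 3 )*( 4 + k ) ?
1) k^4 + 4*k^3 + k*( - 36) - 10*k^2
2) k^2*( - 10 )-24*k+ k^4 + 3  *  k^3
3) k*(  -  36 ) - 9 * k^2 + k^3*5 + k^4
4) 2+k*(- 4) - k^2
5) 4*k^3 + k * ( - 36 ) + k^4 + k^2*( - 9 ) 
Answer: 5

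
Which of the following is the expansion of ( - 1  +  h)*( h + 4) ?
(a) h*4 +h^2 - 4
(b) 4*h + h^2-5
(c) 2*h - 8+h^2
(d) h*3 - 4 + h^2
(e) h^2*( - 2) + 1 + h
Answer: d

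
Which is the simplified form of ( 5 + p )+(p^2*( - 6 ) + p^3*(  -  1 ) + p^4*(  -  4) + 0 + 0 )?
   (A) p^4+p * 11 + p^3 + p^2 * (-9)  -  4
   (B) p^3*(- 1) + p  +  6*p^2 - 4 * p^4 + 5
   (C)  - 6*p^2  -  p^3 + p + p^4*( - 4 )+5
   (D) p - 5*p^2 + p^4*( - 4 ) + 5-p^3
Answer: C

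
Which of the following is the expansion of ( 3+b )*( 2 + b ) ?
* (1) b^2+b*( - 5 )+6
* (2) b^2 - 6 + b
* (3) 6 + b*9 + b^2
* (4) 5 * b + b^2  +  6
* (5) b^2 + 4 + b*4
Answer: 4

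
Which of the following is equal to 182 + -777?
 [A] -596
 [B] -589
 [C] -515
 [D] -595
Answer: D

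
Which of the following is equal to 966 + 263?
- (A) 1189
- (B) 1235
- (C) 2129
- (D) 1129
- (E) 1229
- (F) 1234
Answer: E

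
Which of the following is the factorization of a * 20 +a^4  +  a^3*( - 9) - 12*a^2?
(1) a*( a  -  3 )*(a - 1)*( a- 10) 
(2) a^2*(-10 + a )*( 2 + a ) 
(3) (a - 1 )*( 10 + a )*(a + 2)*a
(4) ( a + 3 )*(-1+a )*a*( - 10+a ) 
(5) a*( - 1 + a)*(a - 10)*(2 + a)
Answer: 5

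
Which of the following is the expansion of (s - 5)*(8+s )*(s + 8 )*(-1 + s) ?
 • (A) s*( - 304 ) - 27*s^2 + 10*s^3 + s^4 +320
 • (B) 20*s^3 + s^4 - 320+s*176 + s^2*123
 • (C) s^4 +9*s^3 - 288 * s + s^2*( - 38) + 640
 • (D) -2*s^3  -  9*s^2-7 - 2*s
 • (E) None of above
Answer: A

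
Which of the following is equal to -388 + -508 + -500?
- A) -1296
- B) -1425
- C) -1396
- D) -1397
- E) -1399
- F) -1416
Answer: C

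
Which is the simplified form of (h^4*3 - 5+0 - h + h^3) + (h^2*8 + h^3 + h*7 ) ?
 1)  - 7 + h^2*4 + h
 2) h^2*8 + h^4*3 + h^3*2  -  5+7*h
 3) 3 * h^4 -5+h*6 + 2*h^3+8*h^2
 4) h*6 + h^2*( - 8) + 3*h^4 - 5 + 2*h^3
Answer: 3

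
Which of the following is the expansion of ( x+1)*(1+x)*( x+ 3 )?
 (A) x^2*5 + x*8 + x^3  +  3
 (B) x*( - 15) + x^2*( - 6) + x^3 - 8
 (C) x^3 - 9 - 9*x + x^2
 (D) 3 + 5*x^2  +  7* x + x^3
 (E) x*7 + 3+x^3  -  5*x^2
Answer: D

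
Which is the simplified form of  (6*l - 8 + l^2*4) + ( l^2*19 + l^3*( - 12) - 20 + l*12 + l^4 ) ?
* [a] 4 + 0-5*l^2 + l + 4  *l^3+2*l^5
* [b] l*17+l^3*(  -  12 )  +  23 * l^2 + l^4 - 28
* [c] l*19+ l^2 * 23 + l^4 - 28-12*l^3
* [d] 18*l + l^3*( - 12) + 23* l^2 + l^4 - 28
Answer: d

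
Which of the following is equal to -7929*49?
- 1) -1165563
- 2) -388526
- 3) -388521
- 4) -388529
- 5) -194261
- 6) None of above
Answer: 3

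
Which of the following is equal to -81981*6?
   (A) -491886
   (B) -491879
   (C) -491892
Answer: A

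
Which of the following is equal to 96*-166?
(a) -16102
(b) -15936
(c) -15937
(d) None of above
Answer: b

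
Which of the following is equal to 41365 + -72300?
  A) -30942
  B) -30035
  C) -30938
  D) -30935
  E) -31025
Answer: D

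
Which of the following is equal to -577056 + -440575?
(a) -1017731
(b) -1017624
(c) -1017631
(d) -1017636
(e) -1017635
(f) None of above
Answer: c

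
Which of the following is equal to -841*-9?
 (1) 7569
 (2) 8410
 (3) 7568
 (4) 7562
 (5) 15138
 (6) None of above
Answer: 1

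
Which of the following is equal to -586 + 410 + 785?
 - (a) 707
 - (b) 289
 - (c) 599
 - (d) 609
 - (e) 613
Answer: d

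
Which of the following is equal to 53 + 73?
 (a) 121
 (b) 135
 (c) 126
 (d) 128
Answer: c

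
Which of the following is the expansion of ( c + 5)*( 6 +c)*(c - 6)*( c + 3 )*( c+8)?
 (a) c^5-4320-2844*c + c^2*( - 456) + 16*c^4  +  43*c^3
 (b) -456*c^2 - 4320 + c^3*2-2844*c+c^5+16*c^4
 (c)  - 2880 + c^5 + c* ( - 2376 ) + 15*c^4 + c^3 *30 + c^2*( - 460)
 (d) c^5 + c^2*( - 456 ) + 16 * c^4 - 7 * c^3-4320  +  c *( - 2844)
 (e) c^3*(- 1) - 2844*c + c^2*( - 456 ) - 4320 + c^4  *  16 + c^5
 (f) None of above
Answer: a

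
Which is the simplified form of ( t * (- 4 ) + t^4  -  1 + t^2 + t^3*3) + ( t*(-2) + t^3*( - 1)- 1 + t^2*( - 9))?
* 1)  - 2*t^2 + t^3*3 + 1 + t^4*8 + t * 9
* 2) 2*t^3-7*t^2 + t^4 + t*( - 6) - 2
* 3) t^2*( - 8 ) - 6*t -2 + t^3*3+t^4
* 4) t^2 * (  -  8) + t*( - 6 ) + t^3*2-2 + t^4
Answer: 4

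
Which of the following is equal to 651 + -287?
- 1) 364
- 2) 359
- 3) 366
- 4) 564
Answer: 1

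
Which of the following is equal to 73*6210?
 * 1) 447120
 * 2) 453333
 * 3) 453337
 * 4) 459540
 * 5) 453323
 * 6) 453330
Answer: 6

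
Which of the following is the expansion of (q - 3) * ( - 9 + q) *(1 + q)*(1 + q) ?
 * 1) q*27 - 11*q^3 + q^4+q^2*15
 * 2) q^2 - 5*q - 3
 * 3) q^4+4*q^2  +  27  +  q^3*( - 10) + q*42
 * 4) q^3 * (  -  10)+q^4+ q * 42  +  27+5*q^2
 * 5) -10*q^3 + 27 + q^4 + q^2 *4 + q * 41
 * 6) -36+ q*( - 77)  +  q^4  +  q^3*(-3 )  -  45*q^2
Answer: 3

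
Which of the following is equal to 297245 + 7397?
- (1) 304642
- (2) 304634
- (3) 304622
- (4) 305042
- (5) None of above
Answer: 1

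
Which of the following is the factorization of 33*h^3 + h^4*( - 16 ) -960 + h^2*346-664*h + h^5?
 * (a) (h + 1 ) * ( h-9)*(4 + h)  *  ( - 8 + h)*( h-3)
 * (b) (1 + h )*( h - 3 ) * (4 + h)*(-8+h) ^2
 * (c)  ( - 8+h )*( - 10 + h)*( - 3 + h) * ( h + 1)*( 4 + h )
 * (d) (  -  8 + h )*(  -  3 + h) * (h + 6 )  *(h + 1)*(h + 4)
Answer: c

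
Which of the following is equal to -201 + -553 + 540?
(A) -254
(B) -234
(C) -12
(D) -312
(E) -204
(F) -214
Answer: F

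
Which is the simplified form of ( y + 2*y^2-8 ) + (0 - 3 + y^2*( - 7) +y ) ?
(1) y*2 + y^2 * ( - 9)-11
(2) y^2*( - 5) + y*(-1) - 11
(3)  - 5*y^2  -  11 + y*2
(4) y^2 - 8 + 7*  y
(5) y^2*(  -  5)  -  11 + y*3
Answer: 3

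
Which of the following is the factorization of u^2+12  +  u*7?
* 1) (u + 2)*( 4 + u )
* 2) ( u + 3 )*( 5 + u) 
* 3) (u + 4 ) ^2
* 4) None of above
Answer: 4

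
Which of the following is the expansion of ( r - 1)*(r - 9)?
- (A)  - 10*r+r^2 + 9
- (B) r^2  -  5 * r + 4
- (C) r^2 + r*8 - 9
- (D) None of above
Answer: A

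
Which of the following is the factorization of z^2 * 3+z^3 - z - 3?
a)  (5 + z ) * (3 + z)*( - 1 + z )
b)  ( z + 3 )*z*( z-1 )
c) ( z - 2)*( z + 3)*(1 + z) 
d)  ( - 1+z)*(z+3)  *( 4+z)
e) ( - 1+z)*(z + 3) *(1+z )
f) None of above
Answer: e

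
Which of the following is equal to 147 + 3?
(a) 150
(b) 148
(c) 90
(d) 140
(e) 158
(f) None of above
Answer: a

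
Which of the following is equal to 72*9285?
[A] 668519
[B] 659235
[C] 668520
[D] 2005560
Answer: C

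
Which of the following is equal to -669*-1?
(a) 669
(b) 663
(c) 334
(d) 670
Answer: a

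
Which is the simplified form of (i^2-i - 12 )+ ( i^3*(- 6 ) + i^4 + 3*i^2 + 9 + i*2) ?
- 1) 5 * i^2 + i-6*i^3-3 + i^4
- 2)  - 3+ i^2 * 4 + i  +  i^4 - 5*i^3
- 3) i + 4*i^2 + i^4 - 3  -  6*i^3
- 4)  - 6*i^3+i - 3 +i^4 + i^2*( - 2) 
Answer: 3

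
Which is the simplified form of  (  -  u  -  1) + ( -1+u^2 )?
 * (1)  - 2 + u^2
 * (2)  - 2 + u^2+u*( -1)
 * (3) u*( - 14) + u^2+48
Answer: 2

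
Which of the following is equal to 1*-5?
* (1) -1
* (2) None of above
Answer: 2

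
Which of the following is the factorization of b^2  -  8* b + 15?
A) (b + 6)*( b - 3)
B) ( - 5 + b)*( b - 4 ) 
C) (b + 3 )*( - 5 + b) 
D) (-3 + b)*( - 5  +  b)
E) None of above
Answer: D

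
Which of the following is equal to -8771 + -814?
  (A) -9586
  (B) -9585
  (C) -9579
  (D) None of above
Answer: B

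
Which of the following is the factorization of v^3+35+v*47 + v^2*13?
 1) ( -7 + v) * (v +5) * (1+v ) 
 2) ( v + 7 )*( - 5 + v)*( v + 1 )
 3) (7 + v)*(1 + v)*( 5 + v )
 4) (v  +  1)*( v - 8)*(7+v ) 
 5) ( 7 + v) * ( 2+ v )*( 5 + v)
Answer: 3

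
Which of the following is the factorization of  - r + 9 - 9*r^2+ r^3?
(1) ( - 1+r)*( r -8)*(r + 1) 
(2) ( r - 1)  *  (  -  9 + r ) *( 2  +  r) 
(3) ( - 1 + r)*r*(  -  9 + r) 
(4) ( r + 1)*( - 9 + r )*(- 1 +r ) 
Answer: 4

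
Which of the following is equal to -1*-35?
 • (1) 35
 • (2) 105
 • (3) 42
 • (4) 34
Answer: 1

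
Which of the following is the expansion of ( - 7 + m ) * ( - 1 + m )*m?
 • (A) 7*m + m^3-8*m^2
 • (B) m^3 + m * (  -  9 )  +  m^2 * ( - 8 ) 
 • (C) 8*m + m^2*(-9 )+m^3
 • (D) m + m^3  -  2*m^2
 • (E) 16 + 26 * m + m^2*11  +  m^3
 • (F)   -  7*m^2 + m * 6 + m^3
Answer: A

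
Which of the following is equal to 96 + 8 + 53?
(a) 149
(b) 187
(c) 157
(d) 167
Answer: c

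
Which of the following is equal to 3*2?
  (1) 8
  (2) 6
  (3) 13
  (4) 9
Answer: 2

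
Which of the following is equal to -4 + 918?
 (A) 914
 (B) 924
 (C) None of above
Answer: A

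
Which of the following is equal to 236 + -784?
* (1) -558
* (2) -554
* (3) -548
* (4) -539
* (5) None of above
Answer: 3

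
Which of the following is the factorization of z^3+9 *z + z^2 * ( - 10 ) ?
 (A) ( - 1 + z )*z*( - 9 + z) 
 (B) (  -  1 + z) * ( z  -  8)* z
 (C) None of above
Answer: A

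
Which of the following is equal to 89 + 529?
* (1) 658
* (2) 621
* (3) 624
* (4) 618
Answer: 4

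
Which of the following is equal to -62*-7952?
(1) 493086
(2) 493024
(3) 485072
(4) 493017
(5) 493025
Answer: 2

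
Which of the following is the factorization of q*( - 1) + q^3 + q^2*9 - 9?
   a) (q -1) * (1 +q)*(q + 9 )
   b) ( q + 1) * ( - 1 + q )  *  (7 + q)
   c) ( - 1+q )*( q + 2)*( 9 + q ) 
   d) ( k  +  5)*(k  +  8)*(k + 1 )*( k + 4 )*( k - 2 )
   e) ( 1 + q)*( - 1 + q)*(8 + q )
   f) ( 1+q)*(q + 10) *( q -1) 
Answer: a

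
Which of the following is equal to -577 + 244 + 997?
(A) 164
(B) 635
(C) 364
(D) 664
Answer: D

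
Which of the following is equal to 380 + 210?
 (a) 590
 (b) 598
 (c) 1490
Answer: a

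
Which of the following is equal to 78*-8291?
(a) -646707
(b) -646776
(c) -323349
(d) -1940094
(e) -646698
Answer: e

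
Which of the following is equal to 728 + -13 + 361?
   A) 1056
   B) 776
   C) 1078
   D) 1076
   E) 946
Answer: D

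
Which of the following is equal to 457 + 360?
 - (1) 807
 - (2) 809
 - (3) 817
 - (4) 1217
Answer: 3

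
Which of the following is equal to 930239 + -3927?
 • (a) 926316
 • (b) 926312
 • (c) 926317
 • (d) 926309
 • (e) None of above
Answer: b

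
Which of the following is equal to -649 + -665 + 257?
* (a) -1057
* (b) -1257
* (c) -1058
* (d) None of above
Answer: a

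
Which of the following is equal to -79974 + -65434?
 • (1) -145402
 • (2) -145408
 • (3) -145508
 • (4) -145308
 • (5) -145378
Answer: 2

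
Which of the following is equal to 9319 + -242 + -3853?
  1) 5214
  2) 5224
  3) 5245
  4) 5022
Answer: 2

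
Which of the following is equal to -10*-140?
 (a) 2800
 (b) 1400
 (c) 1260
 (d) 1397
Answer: b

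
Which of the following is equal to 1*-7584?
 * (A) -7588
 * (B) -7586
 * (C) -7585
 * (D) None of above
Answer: D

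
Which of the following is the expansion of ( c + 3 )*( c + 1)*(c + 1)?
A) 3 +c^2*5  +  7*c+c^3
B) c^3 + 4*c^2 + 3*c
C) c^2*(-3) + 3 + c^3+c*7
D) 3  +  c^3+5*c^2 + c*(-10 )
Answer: A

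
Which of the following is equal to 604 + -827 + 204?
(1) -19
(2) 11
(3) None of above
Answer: 1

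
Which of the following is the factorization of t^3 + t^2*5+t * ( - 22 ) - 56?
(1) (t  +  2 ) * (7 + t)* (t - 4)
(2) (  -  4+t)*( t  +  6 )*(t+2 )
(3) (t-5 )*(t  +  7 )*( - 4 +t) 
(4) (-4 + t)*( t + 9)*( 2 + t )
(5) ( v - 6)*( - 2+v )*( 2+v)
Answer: 1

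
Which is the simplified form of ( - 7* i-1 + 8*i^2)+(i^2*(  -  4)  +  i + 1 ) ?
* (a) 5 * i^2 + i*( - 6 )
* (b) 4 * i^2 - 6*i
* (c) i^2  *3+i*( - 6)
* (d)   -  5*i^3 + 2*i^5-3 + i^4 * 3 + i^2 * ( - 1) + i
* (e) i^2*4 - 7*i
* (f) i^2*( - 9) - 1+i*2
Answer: b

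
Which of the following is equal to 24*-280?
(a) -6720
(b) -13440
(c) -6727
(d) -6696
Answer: a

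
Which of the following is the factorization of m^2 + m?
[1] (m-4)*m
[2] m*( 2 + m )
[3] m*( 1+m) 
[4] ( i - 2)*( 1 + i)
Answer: 3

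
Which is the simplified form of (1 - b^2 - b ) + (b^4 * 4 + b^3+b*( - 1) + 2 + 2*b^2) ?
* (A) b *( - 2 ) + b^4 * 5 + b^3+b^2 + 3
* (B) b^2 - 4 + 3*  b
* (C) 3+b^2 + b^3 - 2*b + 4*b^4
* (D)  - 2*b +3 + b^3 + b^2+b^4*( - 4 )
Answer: C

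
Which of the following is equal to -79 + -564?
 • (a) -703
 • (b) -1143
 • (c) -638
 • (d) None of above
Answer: d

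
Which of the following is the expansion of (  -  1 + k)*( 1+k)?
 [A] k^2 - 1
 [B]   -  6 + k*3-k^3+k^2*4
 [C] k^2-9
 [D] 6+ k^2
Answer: A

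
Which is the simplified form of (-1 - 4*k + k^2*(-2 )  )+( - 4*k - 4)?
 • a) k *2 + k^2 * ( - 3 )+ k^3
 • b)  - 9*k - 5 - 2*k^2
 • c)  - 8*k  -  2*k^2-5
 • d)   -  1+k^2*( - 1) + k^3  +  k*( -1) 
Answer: c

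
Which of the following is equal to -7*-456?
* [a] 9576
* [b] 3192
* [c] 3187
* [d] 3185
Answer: b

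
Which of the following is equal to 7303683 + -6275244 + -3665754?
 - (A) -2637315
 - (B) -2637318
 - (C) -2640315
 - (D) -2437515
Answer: A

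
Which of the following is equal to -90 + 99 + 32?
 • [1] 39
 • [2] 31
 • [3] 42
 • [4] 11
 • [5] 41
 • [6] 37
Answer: 5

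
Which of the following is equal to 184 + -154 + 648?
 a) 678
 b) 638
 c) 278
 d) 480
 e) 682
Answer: a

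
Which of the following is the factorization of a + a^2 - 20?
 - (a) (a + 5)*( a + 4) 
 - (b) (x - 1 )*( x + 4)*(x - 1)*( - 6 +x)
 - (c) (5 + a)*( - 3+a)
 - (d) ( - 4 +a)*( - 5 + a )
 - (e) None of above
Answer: e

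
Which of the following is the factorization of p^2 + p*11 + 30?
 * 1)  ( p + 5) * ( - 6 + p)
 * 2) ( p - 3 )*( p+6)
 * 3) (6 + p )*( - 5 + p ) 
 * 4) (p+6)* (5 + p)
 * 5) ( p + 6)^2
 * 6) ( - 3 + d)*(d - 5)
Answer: 4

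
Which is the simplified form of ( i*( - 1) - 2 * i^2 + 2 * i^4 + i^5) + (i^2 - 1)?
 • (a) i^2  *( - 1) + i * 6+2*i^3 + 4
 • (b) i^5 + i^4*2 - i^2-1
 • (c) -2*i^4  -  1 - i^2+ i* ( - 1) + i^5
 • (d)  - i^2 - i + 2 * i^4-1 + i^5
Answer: d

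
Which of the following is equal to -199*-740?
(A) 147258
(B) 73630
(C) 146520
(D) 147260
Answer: D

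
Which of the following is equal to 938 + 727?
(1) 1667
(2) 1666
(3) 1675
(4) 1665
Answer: 4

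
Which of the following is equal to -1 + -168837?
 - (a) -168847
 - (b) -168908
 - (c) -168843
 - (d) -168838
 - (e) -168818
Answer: d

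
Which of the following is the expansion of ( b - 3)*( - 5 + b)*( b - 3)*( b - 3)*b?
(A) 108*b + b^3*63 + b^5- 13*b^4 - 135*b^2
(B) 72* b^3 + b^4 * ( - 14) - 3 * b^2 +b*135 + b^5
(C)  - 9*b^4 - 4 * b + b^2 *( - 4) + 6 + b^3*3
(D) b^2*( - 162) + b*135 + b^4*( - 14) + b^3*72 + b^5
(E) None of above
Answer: D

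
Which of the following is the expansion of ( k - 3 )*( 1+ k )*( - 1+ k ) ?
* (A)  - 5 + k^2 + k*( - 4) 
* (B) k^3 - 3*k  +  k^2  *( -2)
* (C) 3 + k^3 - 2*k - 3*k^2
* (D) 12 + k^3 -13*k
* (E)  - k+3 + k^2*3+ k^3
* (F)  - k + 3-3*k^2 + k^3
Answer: F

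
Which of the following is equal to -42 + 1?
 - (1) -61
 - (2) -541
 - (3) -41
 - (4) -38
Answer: 3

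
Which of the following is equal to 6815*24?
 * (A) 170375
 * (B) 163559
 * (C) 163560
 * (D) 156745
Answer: C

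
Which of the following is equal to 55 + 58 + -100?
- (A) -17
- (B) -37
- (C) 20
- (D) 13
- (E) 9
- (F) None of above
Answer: D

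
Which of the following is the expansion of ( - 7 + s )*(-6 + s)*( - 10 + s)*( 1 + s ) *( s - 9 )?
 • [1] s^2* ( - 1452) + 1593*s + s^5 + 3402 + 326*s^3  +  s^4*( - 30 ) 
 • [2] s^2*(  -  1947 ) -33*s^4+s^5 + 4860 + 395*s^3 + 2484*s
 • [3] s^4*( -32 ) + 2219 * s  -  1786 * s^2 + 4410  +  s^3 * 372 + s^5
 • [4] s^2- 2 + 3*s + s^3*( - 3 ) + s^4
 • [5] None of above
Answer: 5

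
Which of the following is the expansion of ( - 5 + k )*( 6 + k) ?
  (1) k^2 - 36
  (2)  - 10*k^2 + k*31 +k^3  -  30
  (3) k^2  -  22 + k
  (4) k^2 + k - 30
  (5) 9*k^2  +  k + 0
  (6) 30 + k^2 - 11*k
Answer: 4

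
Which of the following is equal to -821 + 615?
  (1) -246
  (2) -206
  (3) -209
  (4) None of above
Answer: 2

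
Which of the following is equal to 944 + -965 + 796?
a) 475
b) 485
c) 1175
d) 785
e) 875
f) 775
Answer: f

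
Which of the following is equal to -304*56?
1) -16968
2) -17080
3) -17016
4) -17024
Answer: 4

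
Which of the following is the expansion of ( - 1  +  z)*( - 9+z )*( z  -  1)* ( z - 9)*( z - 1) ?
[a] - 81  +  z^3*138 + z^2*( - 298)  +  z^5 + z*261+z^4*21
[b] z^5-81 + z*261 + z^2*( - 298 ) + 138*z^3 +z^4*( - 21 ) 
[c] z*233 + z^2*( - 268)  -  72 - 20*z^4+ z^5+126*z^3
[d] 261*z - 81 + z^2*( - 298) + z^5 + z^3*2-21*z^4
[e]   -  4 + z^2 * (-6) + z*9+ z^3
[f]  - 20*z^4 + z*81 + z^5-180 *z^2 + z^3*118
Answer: b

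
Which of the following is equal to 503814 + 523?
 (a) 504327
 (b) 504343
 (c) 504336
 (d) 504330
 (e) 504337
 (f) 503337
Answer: e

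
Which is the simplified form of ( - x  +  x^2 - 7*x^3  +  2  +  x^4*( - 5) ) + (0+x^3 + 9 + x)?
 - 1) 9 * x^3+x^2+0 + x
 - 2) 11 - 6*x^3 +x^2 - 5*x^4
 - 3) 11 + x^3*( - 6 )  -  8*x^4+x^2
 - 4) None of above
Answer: 2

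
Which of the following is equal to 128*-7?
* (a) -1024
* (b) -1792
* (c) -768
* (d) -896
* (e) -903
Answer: d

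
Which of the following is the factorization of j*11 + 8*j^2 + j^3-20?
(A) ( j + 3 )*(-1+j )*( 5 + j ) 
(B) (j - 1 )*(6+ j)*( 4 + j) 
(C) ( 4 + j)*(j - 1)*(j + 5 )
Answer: C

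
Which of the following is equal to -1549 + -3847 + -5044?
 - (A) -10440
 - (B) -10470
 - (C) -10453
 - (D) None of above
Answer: A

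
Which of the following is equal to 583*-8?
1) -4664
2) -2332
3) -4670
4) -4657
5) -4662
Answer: 1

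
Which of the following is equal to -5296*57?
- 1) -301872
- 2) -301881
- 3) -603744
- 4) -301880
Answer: 1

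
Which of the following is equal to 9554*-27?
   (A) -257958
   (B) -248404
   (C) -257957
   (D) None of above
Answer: A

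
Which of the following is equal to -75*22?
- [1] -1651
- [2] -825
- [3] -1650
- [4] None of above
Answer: 3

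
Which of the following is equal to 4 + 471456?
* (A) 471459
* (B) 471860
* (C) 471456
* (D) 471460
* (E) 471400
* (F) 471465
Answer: D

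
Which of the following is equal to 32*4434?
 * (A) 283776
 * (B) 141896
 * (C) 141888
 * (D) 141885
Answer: C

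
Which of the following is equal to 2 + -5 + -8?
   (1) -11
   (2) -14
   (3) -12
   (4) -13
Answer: 1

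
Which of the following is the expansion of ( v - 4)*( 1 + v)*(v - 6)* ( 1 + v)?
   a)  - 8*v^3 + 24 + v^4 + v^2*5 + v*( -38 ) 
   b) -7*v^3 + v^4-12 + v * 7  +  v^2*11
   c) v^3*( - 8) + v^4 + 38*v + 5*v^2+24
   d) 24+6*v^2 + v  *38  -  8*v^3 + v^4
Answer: c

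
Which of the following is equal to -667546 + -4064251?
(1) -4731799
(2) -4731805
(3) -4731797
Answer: 3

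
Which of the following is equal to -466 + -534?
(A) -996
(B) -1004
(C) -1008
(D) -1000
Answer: D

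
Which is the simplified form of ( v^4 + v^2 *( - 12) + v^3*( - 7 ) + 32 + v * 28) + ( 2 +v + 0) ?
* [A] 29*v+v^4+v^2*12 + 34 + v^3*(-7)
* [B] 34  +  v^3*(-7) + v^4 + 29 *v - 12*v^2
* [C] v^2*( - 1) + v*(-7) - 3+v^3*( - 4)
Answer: B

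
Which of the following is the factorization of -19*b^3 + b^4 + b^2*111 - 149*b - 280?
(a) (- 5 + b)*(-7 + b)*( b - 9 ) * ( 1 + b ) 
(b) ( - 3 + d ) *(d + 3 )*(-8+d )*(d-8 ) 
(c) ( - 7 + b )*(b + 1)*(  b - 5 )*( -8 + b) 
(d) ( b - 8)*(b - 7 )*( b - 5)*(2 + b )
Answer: c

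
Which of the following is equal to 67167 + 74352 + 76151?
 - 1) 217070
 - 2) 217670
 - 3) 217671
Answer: 2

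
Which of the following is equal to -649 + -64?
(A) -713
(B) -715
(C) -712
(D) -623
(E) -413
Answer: A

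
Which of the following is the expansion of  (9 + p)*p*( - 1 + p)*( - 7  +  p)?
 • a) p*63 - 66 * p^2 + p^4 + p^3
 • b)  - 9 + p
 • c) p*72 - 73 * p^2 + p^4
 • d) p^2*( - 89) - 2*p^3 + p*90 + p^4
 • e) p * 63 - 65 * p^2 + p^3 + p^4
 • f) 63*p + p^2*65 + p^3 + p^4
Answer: e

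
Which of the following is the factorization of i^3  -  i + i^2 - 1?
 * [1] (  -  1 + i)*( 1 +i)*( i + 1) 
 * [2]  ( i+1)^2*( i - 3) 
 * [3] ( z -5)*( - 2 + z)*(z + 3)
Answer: 1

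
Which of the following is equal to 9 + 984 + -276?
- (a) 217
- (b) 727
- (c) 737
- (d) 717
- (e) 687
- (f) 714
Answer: d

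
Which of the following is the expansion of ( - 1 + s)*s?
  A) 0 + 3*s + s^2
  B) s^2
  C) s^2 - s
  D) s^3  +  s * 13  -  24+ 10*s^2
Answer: C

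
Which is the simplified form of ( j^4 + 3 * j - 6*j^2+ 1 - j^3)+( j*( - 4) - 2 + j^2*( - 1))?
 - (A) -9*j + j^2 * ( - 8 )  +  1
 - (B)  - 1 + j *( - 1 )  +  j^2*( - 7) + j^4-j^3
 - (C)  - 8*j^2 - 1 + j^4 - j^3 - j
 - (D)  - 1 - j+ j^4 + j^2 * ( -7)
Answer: B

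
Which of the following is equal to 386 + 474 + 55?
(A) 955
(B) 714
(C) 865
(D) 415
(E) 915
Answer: E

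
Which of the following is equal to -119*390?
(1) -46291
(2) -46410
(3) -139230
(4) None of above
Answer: 2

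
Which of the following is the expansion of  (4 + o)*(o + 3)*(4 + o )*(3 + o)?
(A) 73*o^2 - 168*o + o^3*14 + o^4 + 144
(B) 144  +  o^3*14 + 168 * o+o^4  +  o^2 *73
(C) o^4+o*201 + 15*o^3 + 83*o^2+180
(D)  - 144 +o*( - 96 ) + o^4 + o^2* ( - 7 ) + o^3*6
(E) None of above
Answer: B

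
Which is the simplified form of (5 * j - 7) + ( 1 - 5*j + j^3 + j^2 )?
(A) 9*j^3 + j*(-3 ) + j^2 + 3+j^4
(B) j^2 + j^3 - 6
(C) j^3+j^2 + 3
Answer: B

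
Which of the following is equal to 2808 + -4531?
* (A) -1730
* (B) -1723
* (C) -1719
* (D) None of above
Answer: B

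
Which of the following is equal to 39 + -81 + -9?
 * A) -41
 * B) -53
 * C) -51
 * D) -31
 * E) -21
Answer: C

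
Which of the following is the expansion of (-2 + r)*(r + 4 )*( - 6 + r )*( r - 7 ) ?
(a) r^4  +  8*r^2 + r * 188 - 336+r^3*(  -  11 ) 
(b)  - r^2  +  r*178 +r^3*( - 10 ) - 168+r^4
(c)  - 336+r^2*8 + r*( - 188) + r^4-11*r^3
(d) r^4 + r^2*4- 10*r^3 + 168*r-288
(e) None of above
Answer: a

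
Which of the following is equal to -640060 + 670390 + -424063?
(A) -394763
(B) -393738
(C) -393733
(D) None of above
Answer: C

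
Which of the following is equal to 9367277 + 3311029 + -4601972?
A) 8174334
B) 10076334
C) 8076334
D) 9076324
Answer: C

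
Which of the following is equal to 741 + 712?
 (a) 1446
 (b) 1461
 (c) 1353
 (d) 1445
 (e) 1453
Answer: e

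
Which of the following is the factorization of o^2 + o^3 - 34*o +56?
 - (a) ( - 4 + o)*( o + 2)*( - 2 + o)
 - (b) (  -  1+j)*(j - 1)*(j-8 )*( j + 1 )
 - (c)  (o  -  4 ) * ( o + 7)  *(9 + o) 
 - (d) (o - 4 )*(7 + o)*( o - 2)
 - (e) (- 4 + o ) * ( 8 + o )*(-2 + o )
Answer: d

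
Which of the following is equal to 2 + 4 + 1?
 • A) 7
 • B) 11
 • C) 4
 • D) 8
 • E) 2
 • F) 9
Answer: A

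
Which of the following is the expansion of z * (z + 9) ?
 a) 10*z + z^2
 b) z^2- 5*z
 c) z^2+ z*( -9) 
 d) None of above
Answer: d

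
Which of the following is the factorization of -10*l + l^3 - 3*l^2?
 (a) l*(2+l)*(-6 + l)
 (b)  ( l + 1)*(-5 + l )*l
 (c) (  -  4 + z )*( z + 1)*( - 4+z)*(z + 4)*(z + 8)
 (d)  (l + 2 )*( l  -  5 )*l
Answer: d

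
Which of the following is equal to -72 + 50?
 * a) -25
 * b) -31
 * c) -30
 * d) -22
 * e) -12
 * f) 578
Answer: d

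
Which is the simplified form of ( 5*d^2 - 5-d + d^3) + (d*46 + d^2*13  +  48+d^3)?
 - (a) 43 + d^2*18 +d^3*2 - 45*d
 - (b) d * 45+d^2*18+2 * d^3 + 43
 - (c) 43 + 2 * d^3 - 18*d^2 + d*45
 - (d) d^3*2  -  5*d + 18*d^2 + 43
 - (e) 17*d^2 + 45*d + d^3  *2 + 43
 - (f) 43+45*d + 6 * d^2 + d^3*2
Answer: b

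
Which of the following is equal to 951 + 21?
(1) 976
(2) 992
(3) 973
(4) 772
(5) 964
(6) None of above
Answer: 6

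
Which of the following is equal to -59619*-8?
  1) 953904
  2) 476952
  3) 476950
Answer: 2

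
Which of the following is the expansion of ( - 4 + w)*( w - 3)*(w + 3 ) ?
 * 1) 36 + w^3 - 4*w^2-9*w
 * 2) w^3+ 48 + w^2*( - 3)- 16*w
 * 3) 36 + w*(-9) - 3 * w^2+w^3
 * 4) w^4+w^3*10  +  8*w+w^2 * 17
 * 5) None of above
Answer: 1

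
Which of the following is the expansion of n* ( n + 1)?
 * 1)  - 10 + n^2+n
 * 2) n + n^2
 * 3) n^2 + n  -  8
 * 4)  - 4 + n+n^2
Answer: 2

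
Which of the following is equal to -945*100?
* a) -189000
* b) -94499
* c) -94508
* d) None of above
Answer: d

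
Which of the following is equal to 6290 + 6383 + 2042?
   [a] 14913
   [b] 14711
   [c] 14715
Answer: c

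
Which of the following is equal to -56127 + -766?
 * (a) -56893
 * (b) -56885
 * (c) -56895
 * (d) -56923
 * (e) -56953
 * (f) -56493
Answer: a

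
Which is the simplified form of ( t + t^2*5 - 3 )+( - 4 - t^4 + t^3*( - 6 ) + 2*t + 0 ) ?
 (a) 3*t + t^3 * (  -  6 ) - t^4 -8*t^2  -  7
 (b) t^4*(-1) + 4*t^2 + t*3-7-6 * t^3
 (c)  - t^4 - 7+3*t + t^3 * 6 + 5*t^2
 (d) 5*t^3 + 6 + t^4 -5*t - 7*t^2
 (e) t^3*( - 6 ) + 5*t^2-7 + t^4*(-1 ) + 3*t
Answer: e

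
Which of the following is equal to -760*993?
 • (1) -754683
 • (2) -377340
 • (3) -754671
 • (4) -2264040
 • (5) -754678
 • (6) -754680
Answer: 6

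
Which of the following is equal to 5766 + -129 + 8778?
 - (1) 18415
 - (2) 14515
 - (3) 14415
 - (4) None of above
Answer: 3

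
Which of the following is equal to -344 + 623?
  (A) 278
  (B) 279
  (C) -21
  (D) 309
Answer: B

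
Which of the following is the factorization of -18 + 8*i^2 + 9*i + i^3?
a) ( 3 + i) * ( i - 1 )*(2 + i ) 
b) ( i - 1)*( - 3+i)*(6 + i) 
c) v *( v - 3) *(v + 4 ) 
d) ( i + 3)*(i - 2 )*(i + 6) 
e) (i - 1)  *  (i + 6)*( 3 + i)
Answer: e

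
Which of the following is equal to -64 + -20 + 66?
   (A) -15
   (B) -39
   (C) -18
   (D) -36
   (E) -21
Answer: C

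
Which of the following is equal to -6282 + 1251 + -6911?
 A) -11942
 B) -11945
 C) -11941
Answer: A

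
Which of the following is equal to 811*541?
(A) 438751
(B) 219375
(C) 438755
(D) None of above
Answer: A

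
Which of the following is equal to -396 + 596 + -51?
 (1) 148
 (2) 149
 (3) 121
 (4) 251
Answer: 2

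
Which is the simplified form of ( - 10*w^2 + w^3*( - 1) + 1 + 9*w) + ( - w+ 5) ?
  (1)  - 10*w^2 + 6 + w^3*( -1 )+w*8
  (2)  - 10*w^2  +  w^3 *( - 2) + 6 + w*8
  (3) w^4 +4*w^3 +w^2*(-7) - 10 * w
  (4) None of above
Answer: 1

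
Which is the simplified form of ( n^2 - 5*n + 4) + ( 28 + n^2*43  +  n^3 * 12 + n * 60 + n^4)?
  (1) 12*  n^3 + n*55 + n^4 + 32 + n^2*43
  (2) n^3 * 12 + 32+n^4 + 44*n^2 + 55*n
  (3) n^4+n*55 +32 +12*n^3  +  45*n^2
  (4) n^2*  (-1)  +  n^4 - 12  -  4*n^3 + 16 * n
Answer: 2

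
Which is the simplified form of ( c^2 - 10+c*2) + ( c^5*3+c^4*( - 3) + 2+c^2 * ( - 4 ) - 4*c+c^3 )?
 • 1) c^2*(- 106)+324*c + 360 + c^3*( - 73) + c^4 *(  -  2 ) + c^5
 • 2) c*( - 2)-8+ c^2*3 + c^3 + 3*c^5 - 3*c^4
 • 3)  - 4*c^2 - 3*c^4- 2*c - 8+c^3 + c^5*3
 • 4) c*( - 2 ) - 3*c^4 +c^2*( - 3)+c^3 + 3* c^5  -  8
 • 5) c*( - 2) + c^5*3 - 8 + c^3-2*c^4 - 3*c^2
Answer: 4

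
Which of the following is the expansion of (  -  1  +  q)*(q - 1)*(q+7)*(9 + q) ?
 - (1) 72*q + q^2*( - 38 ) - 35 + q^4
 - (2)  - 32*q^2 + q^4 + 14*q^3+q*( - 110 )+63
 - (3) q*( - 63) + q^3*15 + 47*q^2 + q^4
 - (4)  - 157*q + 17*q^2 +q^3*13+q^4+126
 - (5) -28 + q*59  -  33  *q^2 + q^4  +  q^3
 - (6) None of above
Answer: 6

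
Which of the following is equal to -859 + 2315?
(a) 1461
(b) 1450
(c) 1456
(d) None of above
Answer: c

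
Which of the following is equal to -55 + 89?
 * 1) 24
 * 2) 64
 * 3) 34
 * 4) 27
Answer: 3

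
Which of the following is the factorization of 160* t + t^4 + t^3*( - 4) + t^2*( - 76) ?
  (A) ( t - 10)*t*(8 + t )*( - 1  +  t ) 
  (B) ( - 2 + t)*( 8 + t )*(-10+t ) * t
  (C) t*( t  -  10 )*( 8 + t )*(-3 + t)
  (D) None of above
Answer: B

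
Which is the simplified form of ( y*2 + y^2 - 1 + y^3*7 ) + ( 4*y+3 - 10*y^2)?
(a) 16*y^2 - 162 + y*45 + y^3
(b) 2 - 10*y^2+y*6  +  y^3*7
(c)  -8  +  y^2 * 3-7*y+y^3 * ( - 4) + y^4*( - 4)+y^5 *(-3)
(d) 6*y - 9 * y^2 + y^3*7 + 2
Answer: d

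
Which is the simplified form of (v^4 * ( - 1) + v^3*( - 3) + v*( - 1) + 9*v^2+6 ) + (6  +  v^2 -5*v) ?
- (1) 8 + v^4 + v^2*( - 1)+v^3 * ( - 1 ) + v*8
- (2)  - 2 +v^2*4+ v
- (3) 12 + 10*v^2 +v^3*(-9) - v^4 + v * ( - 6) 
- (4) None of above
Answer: 4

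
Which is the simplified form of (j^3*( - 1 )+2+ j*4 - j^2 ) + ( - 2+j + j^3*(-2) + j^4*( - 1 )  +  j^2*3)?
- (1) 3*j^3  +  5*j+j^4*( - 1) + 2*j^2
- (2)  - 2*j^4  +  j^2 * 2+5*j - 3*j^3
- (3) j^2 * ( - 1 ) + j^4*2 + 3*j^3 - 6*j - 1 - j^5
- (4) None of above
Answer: 4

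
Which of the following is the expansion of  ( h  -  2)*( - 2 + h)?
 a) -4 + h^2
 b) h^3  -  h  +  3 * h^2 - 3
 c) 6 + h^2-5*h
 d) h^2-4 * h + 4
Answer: d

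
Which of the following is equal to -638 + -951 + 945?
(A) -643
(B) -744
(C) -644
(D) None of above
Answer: C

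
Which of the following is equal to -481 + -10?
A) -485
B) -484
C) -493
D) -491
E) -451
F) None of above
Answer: D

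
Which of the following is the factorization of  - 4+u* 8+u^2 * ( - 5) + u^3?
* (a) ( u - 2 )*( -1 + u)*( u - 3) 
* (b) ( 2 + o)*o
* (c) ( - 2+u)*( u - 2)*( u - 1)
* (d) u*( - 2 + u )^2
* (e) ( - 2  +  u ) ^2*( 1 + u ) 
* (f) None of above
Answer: c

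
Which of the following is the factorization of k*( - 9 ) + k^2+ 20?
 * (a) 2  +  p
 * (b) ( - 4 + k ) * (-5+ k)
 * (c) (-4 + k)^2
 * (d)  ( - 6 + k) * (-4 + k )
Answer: b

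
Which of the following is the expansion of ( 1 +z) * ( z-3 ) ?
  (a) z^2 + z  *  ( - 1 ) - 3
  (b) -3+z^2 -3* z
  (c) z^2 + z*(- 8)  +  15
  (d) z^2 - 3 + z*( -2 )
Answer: d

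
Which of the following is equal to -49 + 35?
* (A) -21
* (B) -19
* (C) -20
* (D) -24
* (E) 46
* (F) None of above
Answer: F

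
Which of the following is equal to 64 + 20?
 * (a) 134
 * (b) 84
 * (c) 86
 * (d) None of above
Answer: b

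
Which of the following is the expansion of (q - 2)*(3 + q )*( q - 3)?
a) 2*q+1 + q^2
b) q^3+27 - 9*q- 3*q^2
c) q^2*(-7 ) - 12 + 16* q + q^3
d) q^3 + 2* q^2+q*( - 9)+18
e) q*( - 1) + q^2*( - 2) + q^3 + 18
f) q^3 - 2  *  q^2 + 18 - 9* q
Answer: f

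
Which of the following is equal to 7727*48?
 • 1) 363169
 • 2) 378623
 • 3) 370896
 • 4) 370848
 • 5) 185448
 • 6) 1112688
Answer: 3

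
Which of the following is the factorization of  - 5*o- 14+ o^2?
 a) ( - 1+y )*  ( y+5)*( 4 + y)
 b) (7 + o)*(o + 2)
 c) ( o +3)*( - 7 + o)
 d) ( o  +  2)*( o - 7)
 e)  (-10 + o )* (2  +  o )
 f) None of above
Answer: d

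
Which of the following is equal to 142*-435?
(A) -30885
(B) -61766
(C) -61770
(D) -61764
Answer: C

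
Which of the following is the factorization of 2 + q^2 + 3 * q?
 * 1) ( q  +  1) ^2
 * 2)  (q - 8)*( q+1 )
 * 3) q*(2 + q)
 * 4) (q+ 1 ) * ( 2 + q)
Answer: 4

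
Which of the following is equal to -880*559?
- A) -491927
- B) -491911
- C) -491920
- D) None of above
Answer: C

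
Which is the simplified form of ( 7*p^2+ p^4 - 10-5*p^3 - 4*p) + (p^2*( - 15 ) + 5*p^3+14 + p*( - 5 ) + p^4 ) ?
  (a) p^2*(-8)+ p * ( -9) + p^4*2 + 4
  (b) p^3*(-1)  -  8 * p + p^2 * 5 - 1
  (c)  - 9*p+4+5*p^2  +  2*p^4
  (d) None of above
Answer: a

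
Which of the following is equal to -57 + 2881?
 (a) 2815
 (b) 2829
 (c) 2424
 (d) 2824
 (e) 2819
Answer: d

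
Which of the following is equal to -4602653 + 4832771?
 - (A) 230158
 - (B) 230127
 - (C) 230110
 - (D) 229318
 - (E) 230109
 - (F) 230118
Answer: F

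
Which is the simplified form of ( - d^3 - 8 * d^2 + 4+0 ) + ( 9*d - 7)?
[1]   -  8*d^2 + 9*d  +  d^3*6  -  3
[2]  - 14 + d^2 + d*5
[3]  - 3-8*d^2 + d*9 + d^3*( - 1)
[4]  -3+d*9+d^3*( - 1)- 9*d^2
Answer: 3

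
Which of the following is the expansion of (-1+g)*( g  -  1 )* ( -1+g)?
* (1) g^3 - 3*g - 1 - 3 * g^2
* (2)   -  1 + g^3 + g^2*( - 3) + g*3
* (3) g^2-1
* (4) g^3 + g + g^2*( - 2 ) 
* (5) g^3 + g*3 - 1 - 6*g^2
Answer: 2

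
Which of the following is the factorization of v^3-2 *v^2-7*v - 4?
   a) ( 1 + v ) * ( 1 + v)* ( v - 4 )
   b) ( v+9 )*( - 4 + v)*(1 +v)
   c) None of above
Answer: a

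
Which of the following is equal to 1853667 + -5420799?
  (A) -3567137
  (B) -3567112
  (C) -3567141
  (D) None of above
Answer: D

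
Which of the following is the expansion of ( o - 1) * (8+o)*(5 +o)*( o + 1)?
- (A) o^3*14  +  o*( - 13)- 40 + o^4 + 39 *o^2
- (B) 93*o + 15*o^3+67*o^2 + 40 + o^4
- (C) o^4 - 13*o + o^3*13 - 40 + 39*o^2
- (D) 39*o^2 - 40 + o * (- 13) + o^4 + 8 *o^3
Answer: C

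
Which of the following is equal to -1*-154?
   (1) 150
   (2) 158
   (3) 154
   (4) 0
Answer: 3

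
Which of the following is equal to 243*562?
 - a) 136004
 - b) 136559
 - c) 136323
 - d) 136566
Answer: d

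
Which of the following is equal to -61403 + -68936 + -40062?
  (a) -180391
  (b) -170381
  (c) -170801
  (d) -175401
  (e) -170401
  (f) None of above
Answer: e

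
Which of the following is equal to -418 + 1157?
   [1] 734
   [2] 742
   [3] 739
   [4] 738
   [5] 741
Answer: 3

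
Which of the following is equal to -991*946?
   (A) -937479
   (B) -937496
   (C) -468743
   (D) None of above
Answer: D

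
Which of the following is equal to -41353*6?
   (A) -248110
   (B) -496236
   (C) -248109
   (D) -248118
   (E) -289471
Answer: D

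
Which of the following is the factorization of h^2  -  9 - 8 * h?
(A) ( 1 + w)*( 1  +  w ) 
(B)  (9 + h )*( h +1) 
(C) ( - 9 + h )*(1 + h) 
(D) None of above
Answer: C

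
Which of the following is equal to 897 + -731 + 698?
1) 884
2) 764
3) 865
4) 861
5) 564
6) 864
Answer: 6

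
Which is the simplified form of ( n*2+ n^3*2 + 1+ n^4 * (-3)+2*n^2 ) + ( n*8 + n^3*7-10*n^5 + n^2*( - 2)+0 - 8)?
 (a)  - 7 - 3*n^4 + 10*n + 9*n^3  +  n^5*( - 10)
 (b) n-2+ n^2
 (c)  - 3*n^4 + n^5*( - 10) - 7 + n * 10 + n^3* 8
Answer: a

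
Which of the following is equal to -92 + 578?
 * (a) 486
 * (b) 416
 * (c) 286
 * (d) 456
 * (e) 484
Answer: a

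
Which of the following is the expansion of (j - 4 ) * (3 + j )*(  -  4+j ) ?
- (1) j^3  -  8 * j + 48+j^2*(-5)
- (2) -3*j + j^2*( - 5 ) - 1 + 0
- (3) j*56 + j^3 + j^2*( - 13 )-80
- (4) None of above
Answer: 1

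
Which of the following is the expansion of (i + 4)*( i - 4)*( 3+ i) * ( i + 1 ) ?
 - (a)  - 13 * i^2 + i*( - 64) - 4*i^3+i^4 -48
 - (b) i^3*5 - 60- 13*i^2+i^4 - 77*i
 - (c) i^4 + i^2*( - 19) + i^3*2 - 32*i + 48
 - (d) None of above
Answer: d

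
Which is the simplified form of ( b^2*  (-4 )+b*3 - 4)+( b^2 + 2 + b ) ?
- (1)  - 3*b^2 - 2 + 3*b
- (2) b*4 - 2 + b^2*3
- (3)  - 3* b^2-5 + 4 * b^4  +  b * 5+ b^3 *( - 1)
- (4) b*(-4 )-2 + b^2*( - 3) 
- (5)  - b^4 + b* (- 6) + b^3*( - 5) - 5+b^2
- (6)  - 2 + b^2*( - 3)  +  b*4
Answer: 6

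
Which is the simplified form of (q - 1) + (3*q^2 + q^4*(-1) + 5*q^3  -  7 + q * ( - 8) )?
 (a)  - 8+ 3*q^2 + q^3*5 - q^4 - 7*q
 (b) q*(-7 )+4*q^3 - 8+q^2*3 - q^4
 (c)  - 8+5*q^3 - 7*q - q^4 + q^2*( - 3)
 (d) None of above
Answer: a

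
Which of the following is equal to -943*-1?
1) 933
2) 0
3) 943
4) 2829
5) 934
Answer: 3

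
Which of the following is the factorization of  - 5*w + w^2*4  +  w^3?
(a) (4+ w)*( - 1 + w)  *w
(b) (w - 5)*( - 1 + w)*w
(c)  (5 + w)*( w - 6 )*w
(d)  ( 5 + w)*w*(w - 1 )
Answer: d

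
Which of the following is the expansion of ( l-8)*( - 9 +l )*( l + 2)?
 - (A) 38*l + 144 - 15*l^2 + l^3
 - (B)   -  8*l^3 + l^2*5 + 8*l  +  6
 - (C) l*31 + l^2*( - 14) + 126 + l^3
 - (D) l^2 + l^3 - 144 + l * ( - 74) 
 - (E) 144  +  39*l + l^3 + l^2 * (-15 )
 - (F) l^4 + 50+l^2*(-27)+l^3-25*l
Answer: A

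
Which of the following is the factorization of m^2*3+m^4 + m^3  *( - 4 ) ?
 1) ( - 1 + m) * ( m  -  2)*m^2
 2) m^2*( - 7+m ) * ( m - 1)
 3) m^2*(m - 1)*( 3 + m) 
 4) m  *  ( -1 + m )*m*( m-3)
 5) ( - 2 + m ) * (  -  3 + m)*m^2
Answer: 4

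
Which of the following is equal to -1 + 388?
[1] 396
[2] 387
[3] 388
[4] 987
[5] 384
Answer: 2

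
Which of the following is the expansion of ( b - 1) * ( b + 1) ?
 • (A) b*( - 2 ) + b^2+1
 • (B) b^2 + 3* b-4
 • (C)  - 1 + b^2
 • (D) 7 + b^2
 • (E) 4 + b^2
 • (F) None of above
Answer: C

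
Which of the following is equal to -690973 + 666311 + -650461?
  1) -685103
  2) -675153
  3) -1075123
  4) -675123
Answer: 4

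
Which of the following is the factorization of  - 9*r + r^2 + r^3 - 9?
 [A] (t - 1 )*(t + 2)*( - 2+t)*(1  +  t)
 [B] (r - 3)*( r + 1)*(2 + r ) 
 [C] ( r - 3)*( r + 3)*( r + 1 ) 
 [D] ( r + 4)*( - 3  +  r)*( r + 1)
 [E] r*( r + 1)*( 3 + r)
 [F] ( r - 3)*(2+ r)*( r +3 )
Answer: C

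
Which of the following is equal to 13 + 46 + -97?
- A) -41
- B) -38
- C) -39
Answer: B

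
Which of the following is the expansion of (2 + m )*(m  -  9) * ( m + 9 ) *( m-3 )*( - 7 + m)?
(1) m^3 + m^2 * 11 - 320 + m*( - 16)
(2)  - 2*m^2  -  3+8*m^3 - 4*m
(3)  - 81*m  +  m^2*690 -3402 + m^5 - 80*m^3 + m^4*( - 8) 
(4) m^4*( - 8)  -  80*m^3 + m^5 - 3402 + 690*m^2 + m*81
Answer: 3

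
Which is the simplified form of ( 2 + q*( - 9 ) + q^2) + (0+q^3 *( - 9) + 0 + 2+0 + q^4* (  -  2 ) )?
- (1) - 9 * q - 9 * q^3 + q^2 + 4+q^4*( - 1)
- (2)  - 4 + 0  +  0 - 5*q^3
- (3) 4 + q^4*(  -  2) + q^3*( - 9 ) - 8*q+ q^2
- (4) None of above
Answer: 4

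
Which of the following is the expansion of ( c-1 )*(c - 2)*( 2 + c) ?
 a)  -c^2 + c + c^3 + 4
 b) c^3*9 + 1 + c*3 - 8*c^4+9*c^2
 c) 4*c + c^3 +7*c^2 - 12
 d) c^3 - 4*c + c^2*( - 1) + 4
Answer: d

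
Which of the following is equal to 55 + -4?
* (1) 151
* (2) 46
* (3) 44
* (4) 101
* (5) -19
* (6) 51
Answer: 6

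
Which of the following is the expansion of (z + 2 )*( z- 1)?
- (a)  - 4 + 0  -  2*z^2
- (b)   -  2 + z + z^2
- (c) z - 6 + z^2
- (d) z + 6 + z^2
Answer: b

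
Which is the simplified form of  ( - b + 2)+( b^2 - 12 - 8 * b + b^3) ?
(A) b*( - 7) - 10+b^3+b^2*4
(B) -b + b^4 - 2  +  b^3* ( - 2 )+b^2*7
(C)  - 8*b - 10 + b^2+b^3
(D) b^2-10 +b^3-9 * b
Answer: D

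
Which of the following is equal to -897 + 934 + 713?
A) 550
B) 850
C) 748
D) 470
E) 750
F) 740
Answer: E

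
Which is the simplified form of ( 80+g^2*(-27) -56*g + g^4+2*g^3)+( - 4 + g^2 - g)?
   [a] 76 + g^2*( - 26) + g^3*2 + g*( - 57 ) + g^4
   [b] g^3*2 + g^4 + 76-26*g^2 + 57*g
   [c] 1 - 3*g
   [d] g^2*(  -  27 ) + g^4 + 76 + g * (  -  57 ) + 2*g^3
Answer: a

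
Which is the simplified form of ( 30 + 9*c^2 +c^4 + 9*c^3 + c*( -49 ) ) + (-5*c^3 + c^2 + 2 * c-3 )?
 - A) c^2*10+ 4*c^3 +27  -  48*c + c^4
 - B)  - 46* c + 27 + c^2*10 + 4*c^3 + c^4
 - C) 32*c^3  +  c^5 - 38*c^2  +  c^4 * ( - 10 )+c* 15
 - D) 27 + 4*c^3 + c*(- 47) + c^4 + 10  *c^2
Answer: D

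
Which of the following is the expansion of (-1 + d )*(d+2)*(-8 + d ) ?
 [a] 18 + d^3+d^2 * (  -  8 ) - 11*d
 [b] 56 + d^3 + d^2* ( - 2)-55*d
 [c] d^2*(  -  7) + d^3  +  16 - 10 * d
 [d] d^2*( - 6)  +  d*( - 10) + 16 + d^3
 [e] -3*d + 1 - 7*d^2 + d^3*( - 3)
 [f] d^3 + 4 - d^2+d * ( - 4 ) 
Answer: c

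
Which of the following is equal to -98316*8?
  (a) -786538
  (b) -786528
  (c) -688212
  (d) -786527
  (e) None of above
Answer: b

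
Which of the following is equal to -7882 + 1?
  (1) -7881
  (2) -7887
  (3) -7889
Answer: 1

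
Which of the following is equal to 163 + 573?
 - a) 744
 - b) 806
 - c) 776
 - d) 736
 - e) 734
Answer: d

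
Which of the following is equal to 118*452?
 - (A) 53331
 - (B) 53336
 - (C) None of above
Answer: B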